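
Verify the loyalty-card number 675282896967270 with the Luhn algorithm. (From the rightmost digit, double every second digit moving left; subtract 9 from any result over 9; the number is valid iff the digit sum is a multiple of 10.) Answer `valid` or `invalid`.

invalid

From the right, keep odd positions and double even positions (subtract 9 from any doubled value over 9):
  doubled (positions 2,4,...): 5 5 9 9 4 4 5 → sum 41
  kept (positions 1,3,...): 0 2 6 6 8 8 5 6 → sum 41
Total = 82.
82 mod 10 = 2, so the number is invalid.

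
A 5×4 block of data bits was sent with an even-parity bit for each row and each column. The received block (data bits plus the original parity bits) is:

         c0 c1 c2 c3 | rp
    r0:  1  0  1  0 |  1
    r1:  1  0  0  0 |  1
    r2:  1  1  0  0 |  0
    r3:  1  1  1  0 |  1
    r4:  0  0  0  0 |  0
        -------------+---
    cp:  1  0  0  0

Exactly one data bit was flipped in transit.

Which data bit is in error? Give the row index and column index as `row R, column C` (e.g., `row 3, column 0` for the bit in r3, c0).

Recompute each row's even parity and compare to rp:
  r0: data parity 0, sent rp 1 → mismatch
  r1: data parity 1, sent rp 1 → ok
  r2: data parity 0, sent rp 0 → ok
  r3: data parity 1, sent rp 1 → ok
  r4: data parity 0, sent rp 0 → ok
Recompute each column's even parity and compare to cp:
  c0: data parity 0, sent cp 1 → mismatch
  c1: data parity 0, sent cp 0 → ok
  c2: data parity 0, sent cp 0 → ok
  c3: data parity 0, sent cp 0 → ok
Exactly one row (r0) and one column (c0) fail → the flipped bit is at their intersection.

row 0, column 0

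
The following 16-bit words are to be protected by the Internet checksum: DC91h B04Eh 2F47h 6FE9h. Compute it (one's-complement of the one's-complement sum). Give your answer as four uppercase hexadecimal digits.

One's-complement addition (fold any carry out of bit 15 back into bit 0):
  0xDC91 + 0xB04E = 0x18CDF → wrap carry → 0x8CE0
  0x8CE0 + 0x2F47 = 0x0BC27
  0xBC27 + 0x6FE9 = 0x12C10 → wrap carry → 0x2C11
One's-complement sum = 0x2C11.
Checksum = ~0x2C11 & 0xFFFF = 0xD3EE.

D3EE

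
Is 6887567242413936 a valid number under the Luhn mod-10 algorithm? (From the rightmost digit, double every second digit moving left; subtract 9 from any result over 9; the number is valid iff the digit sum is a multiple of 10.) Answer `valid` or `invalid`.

invalid

From the right, keep odd positions and double even positions (subtract 9 from any doubled value over 9):
  doubled (positions 2,4,...): 6 6 8 8 5 1 7 3 → sum 44
  kept (positions 1,3,...): 6 9 1 2 2 6 7 8 → sum 41
Total = 85.
85 mod 10 = 5, so the number is invalid.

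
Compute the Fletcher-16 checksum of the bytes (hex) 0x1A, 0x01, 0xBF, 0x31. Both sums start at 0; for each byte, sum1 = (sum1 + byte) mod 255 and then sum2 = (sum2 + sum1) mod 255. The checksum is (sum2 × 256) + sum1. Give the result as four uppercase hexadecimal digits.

Running sums (mod 255):
  after byte 0 (0x1A): sum1=26, sum2=26
  after byte 1 (0x01): sum1=27, sum2=53
  after byte 2 (0xBF): sum1=218, sum2=16
  after byte 3 (0x31): sum1=12, sum2=28
Checksum = sum2·256 + sum1 = 28·256 + 12 = 7180 = 0x1C0C.

1C0C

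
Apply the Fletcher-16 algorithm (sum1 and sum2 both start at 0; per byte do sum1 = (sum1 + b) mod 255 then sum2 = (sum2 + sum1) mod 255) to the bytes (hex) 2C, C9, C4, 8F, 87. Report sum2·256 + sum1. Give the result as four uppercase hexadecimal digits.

F8D1

Running sums (mod 255):
  after byte 0 (2C): sum1=44, sum2=44
  after byte 1 (C9): sum1=245, sum2=34
  after byte 2 (C4): sum1=186, sum2=220
  after byte 3 (8F): sum1=74, sum2=39
  after byte 4 (87): sum1=209, sum2=248
Checksum = sum2·256 + sum1 = 248·256 + 209 = 63697 = 0xF8D1.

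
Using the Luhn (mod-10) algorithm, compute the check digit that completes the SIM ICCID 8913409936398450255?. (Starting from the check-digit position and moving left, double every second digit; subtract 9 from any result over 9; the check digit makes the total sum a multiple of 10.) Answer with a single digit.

Partial digits right→left: 5 5 2 0 5 4 8 9 3 6 3 9 9 0 4 3 1 9 8
Double every second digit counting from the check-digit position (so the 1st, 3rd, 5th, ... of the partial from the right).
  doubled (with −9 where >9): 1 4 1 7 6 6 9 8 2 7 → sum 51
  kept as-is: 5 0 4 9 6 9 0 3 9 → sum 45
Total = 51 + 45 = 96.
Check digit = (10 − (96 mod 10)) mod 10 = 4.

4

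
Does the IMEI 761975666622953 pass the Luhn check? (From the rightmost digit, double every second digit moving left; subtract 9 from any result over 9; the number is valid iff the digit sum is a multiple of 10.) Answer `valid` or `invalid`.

invalid

From the right, keep odd positions and double even positions (subtract 9 from any doubled value over 9):
  doubled (positions 2,4,...): 1 4 3 3 1 9 3 → sum 24
  kept (positions 1,3,...): 3 9 2 6 6 7 1 7 → sum 41
Total = 65.
65 mod 10 = 5, so the number is invalid.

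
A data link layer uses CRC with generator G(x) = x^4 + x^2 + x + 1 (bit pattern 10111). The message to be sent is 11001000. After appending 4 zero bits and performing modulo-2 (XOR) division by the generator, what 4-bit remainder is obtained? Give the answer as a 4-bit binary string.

1110

Append 4 zeros: 110010000000. Divide by 10111 (XOR where the leading bit is 1):
  pos 0: 11001 XOR 10111 = 01110
  pos 1: 11100 XOR 10111 = 01011
  pos 2: 10110 XOR 10111 = 00001
  pos 6: 10000 XOR 10111 = 00111
Remainder (last 4 bits) = 1110. This is the CRC / FCS.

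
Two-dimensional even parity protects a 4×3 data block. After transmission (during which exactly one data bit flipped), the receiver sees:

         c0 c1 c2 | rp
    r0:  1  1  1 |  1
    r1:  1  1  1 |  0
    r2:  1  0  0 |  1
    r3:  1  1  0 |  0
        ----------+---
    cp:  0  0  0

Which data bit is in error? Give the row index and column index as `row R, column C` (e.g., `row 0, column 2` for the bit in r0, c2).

row 1, column 1

Recompute each row's even parity and compare to rp:
  r0: data parity 1, sent rp 1 → ok
  r1: data parity 1, sent rp 0 → mismatch
  r2: data parity 1, sent rp 1 → ok
  r3: data parity 0, sent rp 0 → ok
Recompute each column's even parity and compare to cp:
  c0: data parity 0, sent cp 0 → ok
  c1: data parity 1, sent cp 0 → mismatch
  c2: data parity 0, sent cp 0 → ok
Exactly one row (r1) and one column (c1) fail → the flipped bit is at their intersection.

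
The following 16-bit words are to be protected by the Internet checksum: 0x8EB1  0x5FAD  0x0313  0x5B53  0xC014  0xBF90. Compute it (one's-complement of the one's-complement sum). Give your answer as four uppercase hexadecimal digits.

3395

One's-complement addition (fold any carry out of bit 15 back into bit 0):
  0x8EB1 + 0x5FAD = 0x0EE5E
  0xEE5E + 0x0313 = 0x0F171
  0xF171 + 0x5B53 = 0x14CC4 → wrap carry → 0x4CC5
  0x4CC5 + 0xC014 = 0x10CD9 → wrap carry → 0x0CDA
  0x0CDA + 0xBF90 = 0x0CC6A
One's-complement sum = 0xCC6A.
Checksum = ~0xCC6A & 0xFFFF = 0x3395.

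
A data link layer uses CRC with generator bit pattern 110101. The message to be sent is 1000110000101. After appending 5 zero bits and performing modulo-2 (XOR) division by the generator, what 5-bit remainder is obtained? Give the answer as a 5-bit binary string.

01011

Append 5 zeros: 100011000010100000. Divide by 110101 (XOR where the leading bit is 1):
  pos 0: 100011 XOR 110101 = 010110
  pos 1: 101100 XOR 110101 = 011001
  pos 2: 110010 XOR 110101 = 000111
  pos 5: 111001 XOR 110101 = 001100
  pos 7: 110001 XOR 110101 = 000100
  pos 10: 100000 XOR 110101 = 010101
  pos 11: 101010 XOR 110101 = 011111
  pos 12: 111110 XOR 110101 = 001011
Remainder (last 5 bits) = 01011. This is the CRC / FCS.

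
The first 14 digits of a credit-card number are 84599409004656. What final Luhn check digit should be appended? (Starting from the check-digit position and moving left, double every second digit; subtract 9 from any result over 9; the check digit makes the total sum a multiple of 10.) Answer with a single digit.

9

Partial digits right→left: 6 5 6 4 0 0 9 0 4 9 9 5 4 8
Double every second digit counting from the check-digit position (so the 1st, 3rd, 5th, ... of the partial from the right).
  doubled (with −9 where >9): 3 3 0 9 8 9 8 → sum 40
  kept as-is: 5 4 0 0 9 5 8 → sum 31
Total = 40 + 31 = 71.
Check digit = (10 − (71 mod 10)) mod 10 = 9.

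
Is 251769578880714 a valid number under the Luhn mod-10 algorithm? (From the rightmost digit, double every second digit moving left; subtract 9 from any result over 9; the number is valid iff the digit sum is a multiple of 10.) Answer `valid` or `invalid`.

From the right, keep odd positions and double even positions (subtract 9 from any doubled value over 9):
  doubled (positions 2,4,...): 2 0 7 5 9 5 1 → sum 29
  kept (positions 1,3,...): 4 7 8 8 5 6 1 2 → sum 41
Total = 70.
70 mod 10 = 0, so the number is valid.

valid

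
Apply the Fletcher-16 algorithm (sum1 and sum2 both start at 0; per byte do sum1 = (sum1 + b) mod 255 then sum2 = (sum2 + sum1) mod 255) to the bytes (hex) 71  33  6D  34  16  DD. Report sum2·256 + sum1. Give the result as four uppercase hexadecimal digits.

Running sums (mod 255):
  after byte 0 (71): sum1=113, sum2=113
  after byte 1 (33): sum1=164, sum2=22
  after byte 2 (6D): sum1=18, sum2=40
  after byte 3 (34): sum1=70, sum2=110
  after byte 4 (16): sum1=92, sum2=202
  after byte 5 (DD): sum1=58, sum2=5
Checksum = sum2·256 + sum1 = 5·256 + 58 = 1338 = 0x053A.

053A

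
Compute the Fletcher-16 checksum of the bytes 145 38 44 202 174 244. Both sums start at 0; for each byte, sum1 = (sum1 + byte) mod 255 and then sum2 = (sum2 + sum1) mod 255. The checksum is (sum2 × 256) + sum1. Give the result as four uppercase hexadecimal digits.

Running sums (mod 255):
  after byte 0 (145): sum1=145, sum2=145
  after byte 1 (38): sum1=183, sum2=73
  after byte 2 (44): sum1=227, sum2=45
  after byte 3 (202): sum1=174, sum2=219
  after byte 4 (174): sum1=93, sum2=57
  after byte 5 (244): sum1=82, sum2=139
Checksum = sum2·256 + sum1 = 139·256 + 82 = 35666 = 0x8B52.

8B52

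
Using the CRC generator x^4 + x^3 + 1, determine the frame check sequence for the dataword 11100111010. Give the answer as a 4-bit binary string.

Append 4 zeros: 111001110100000. Divide by 11001 (XOR where the leading bit is 1):
  pos 0: 11100 XOR 11001 = 00101
  pos 2: 10111 XOR 11001 = 01110
  pos 3: 11101 XOR 11001 = 00100
  pos 5: 10001 XOR 11001 = 01000
  pos 6: 10000 XOR 11001 = 01001
  pos 7: 10010 XOR 11001 = 01011
  pos 8: 10110 XOR 11001 = 01111
  pos 9: 11110 XOR 11001 = 00111
Remainder (last 4 bits) = 1110. This is the CRC / FCS.

1110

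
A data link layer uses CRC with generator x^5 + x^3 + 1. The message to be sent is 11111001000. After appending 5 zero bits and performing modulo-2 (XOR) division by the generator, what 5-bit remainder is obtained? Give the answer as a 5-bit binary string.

Append 5 zeros: 1111100100000000. Divide by 101001 (XOR where the leading bit is 1):
  pos 0: 111110 XOR 101001 = 010111
  pos 1: 101110 XOR 101001 = 000111
  pos 4: 111100 XOR 101001 = 010101
  pos 5: 101010 XOR 101001 = 000011
  pos 9: 110000 XOR 101001 = 011001
  pos 10: 110010 XOR 101001 = 011011
Remainder (last 5 bits) = 11011. This is the CRC / FCS.

11011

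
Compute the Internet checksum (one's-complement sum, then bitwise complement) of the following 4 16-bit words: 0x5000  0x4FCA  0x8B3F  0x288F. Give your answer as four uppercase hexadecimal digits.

One's-complement addition (fold any carry out of bit 15 back into bit 0):
  0x5000 + 0x4FCA = 0x09FCA
  0x9FCA + 0x8B3F = 0x12B09 → wrap carry → 0x2B0A
  0x2B0A + 0x288F = 0x05399
One's-complement sum = 0x5399.
Checksum = ~0x5399 & 0xFFFF = 0xAC66.

AC66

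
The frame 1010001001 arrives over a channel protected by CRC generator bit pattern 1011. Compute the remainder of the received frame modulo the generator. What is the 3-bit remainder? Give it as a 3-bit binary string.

111

Modulo-2 division of 1010001001 by 1011:
  pos 0: 1010 XOR 1011 = 0001
  pos 3: 1001 XOR 1011 = 0010
  pos 5: 1000 XOR 1011 = 0011
Remainder = 111 (nonzero — an error is detected).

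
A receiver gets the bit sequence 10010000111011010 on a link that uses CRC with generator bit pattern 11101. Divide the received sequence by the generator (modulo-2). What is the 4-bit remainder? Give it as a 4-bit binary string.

Modulo-2 division of 10010000111011010 by 11101:
  pos 0: 10010 XOR 11101 = 01111
  pos 1: 11110 XOR 11101 = 00011
  pos 4: 11001 XOR 11101 = 00100
  pos 6: 10011 XOR 11101 = 01110
  pos 7: 11100 XOR 11101 = 00001
  pos 11: 11101 XOR 11101 = 00000
Remainder = 0000 (zero — the frame passes the CRC check).

0000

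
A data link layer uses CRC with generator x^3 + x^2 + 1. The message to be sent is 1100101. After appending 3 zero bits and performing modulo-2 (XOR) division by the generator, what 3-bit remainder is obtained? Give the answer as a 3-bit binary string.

000

Append 3 zeros: 1100101000. Divide by 1101 (XOR where the leading bit is 1):
  pos 0: 1100 XOR 1101 = 0001
  pos 3: 1101 XOR 1101 = 0000
Remainder (last 3 bits) = 000. This is the CRC / FCS.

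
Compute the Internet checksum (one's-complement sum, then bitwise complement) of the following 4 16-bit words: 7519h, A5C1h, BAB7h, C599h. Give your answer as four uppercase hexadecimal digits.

64D3

One's-complement addition (fold any carry out of bit 15 back into bit 0):
  0x7519 + 0xA5C1 = 0x11ADA → wrap carry → 0x1ADB
  0x1ADB + 0xBAB7 = 0x0D592
  0xD592 + 0xC599 = 0x19B2B → wrap carry → 0x9B2C
One's-complement sum = 0x9B2C.
Checksum = ~0x9B2C & 0xFFFF = 0x64D3.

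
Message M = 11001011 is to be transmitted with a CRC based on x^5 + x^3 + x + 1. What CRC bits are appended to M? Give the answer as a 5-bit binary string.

Append 5 zeros: 1100101100000. Divide by 101011 (XOR where the leading bit is 1):
  pos 0: 110010 XOR 101011 = 011001
  pos 1: 110011 XOR 101011 = 011000
  pos 2: 110001 XOR 101011 = 011010
  pos 3: 110100 XOR 101011 = 011111
  pos 4: 111110 XOR 101011 = 010101
  pos 5: 101010 XOR 101011 = 000001
Remainder (last 5 bits) = 00100. This is the CRC / FCS.

00100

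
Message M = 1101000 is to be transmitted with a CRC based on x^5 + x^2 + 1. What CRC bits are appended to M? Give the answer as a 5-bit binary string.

Append 5 zeros: 110100000000. Divide by 100101 (XOR where the leading bit is 1):
  pos 0: 110100 XOR 100101 = 010001
  pos 1: 100010 XOR 100101 = 000111
  pos 4: 111000 XOR 100101 = 011101
  pos 5: 111010 XOR 100101 = 011111
  pos 6: 111110 XOR 100101 = 011011
Remainder (last 5 bits) = 11011. This is the CRC / FCS.

11011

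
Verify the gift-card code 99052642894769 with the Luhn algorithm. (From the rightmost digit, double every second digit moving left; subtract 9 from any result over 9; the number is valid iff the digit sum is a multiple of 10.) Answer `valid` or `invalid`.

From the right, keep odd positions and double even positions (subtract 9 from any doubled value over 9):
  doubled (positions 2,4,...): 3 8 7 8 4 0 9 → sum 39
  kept (positions 1,3,...): 9 7 9 2 6 5 9 → sum 47
Total = 86.
86 mod 10 = 6, so the number is invalid.

invalid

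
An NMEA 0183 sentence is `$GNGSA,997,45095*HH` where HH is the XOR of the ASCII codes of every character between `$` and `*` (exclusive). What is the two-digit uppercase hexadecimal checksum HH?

XOR the ASCII codes of the payload characters:
  'G' = 0x47 → acc = 0x47
  'N' = 0x4E → acc = 0x09
  'G' = 0x47 → acc = 0x4E
  'S' = 0x53 → acc = 0x1D
  'A' = 0x41 → acc = 0x5C
  ',' = 0x2C → acc = 0x70
  '9' = 0x39 → acc = 0x49
  '9' = 0x39 → acc = 0x70
  '7' = 0x37 → acc = 0x47
  ',' = 0x2C → acc = 0x6B
  '4' = 0x34 → acc = 0x5F
  '5' = 0x35 → acc = 0x6A
  '0' = 0x30 → acc = 0x5A
  '9' = 0x39 → acc = 0x63
  '5' = 0x35 → acc = 0x56
Checksum = 0x56.

56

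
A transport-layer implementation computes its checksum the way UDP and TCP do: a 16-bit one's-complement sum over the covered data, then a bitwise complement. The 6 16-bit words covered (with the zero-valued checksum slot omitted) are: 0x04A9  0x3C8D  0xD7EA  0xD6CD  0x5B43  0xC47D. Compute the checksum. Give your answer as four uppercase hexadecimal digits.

One's-complement addition (fold any carry out of bit 15 back into bit 0):
  0x04A9 + 0x3C8D = 0x04136
  0x4136 + 0xD7EA = 0x11920 → wrap carry → 0x1921
  0x1921 + 0xD6CD = 0x0EFEE
  0xEFEE + 0x5B43 = 0x14B31 → wrap carry → 0x4B32
  0x4B32 + 0xC47D = 0x10FAF → wrap carry → 0x0FB0
One's-complement sum = 0x0FB0.
Checksum = ~0x0FB0 & 0xFFFF = 0xF04F.

F04F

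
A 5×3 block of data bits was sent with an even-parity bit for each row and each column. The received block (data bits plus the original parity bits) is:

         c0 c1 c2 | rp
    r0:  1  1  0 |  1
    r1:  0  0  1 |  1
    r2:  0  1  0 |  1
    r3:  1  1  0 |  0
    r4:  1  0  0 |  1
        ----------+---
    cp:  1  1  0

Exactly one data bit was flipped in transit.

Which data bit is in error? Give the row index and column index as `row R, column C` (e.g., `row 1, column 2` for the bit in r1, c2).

Recompute each row's even parity and compare to rp:
  r0: data parity 0, sent rp 1 → mismatch
  r1: data parity 1, sent rp 1 → ok
  r2: data parity 1, sent rp 1 → ok
  r3: data parity 0, sent rp 0 → ok
  r4: data parity 1, sent rp 1 → ok
Recompute each column's even parity and compare to cp:
  c0: data parity 1, sent cp 1 → ok
  c1: data parity 1, sent cp 1 → ok
  c2: data parity 1, sent cp 0 → mismatch
Exactly one row (r0) and one column (c2) fail → the flipped bit is at their intersection.

row 0, column 2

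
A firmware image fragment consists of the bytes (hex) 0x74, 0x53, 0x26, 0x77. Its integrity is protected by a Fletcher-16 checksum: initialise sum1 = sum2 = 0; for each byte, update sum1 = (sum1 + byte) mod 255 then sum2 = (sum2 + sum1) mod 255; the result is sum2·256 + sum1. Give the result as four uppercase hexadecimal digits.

8F65

Running sums (mod 255):
  after byte 0 (0x74): sum1=116, sum2=116
  after byte 1 (0x53): sum1=199, sum2=60
  after byte 2 (0x26): sum1=237, sum2=42
  after byte 3 (0x77): sum1=101, sum2=143
Checksum = sum2·256 + sum1 = 143·256 + 101 = 36709 = 0x8F65.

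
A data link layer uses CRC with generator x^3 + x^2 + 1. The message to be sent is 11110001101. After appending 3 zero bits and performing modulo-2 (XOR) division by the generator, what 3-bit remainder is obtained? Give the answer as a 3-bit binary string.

111

Append 3 zeros: 11110001101000. Divide by 1101 (XOR where the leading bit is 1):
  pos 0: 1111 XOR 1101 = 0010
  pos 2: 1000 XOR 1101 = 0101
  pos 3: 1010 XOR 1101 = 0111
  pos 4: 1111 XOR 1101 = 0010
  pos 6: 1010 XOR 1101 = 0111
  pos 7: 1111 XOR 1101 = 0010
  pos 9: 1000 XOR 1101 = 0101
  pos 10: 1010 XOR 1101 = 0111
Remainder (last 3 bits) = 111. This is the CRC / FCS.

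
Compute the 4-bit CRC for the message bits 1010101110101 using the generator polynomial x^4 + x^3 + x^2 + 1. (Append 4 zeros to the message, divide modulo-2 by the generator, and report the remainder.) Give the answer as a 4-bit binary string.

1111

Append 4 zeros: 10101011101010000. Divide by 11101 (XOR where the leading bit is 1):
  pos 0: 10101 XOR 11101 = 01000
  pos 1: 10000 XOR 11101 = 01101
  pos 2: 11011 XOR 11101 = 00110
  pos 4: 11011 XOR 11101 = 00110
  pos 6: 11001 XOR 11101 = 00100
  pos 8: 10001 XOR 11101 = 01100
  pos 9: 11000 XOR 11101 = 00101
  pos 11: 10100 XOR 11101 = 01001
  pos 12: 10010 XOR 11101 = 01111
Remainder (last 4 bits) = 1111. This is the CRC / FCS.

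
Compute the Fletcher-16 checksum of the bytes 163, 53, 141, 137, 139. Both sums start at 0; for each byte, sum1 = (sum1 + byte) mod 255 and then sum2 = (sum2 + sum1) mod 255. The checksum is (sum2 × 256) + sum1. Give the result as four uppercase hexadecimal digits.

4E7B

Running sums (mod 255):
  after byte 0 (163): sum1=163, sum2=163
  after byte 1 (53): sum1=216, sum2=124
  after byte 2 (141): sum1=102, sum2=226
  after byte 3 (137): sum1=239, sum2=210
  after byte 4 (139): sum1=123, sum2=78
Checksum = sum2·256 + sum1 = 78·256 + 123 = 20091 = 0x4E7B.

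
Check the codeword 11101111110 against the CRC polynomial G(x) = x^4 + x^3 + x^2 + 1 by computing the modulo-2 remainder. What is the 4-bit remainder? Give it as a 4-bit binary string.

0100

Modulo-2 division of 11101111110 by 11101:
  pos 0: 11101 XOR 11101 = 00000
  pos 5: 11111 XOR 11101 = 00010
Remainder = 0100 (nonzero — an error is detected).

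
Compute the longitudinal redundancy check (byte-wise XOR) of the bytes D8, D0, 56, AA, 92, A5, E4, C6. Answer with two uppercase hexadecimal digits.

XOR the bytes together:
  start with 0xD8
  0xD8 ⊕ 0xD0 = 0x08
  0x08 ⊕ 0x56 = 0x5E
  0x5E ⊕ 0xAA = 0xF4
  0xF4 ⊕ 0x92 = 0x66
  0x66 ⊕ 0xA5 = 0xC3
  0xC3 ⊕ 0xE4 = 0x27
  0x27 ⊕ 0xC6 = 0xE1

E1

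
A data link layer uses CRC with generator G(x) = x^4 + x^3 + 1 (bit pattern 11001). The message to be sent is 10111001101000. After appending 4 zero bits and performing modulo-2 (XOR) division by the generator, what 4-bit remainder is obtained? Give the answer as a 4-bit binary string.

Append 4 zeros: 101110011010000000. Divide by 11001 (XOR where the leading bit is 1):
  pos 0: 10111 XOR 11001 = 01110
  pos 1: 11100 XOR 11001 = 00101
  pos 3: 10101 XOR 11001 = 01100
  pos 4: 11001 XOR 11001 = 00000
  pos 10: 10000 XOR 11001 = 01001
  pos 11: 10010 XOR 11001 = 01011
  pos 12: 10110 XOR 11001 = 01111
  pos 13: 11110 XOR 11001 = 00111
Remainder (last 4 bits) = 0111. This is the CRC / FCS.

0111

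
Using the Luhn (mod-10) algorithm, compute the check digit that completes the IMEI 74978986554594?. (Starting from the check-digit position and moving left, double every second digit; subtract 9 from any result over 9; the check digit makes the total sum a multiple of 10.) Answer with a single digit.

5

Partial digits right→left: 4 9 5 4 5 5 6 8 9 8 7 9 4 7
Double every second digit counting from the check-digit position (so the 1st, 3rd, 5th, ... of the partial from the right).
  doubled (with −9 where >9): 8 1 1 3 9 5 8 → sum 35
  kept as-is: 9 4 5 8 8 9 7 → sum 50
Total = 35 + 50 = 85.
Check digit = (10 − (85 mod 10)) mod 10 = 5.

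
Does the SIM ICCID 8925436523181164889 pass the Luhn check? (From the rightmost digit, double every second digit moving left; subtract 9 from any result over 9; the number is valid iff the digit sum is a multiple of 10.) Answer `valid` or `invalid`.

From the right, keep odd positions and double even positions (subtract 9 from any doubled value over 9):
  doubled (positions 2,4,...): 7 8 2 7 6 1 6 1 9 → sum 47
  kept (positions 1,3,...): 9 8 6 1 1 2 6 4 2 8 → sum 47
Total = 94.
94 mod 10 = 4, so the number is invalid.

invalid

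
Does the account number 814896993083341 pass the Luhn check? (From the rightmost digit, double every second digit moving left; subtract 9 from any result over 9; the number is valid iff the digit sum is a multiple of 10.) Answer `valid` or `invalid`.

From the right, keep odd positions and double even positions (subtract 9 from any doubled value over 9):
  doubled (positions 2,4,...): 8 6 0 9 3 7 2 → sum 35
  kept (positions 1,3,...): 1 3 8 3 9 9 4 8 → sum 45
Total = 80.
80 mod 10 = 0, so the number is valid.

valid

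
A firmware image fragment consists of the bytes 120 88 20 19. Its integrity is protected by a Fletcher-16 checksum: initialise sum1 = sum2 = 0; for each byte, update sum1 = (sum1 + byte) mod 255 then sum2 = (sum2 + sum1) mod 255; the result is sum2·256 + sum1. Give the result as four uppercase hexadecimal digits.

Running sums (mod 255):
  after byte 0 (120): sum1=120, sum2=120
  after byte 1 (88): sum1=208, sum2=73
  after byte 2 (20): sum1=228, sum2=46
  after byte 3 (19): sum1=247, sum2=38
Checksum = sum2·256 + sum1 = 38·256 + 247 = 9975 = 0x26F7.

26F7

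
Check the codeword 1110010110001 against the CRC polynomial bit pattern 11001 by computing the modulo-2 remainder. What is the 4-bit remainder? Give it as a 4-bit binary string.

0000

Modulo-2 division of 1110010110001 by 11001:
  pos 0: 11100 XOR 11001 = 00101
  pos 2: 10110 XOR 11001 = 01111
  pos 3: 11111 XOR 11001 = 00110
  pos 5: 11010 XOR 11001 = 00011
  pos 8: 11001 XOR 11001 = 00000
Remainder = 0000 (zero — the frame passes the CRC check).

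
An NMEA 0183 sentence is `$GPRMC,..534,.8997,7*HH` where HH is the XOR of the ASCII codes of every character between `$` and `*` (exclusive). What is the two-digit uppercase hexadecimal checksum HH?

43

XOR the ASCII codes of the payload characters:
  'G' = 0x47 → acc = 0x47
  'P' = 0x50 → acc = 0x17
  'R' = 0x52 → acc = 0x45
  'M' = 0x4D → acc = 0x08
  'C' = 0x43 → acc = 0x4B
  ',' = 0x2C → acc = 0x67
  '.' = 0x2E → acc = 0x49
  '.' = 0x2E → acc = 0x67
  '5' = 0x35 → acc = 0x52
  '3' = 0x33 → acc = 0x61
  '4' = 0x34 → acc = 0x55
  ',' = 0x2C → acc = 0x79
  '.' = 0x2E → acc = 0x57
  '8' = 0x38 → acc = 0x6F
  '9' = 0x39 → acc = 0x56
  '9' = 0x39 → acc = 0x6F
  '7' = 0x37 → acc = 0x58
  ',' = 0x2C → acc = 0x74
  '7' = 0x37 → acc = 0x43
Checksum = 0x43.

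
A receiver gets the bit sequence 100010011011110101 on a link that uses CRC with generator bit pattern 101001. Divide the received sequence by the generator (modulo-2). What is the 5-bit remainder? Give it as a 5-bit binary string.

00000

Modulo-2 division of 100010011011110101 by 101001:
  pos 0: 100010 XOR 101001 = 001011
  pos 2: 101101 XOR 101001 = 000100
  pos 5: 100101 XOR 101001 = 001100
  pos 7: 110011 XOR 101001 = 011010
  pos 8: 110101 XOR 101001 = 011100
  pos 9: 111000 XOR 101001 = 010001
  pos 10: 100011 XOR 101001 = 001010
  pos 12: 101001 XOR 101001 = 000000
Remainder = 00000 (zero — the frame passes the CRC check).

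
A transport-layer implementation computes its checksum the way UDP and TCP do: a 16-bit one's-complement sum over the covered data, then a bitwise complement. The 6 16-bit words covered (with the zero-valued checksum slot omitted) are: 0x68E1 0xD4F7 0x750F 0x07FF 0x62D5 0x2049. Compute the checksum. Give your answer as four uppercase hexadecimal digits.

One's-complement addition (fold any carry out of bit 15 back into bit 0):
  0x68E1 + 0xD4F7 = 0x13DD8 → wrap carry → 0x3DD9
  0x3DD9 + 0x750F = 0x0B2E8
  0xB2E8 + 0x07FF = 0x0BAE7
  0xBAE7 + 0x62D5 = 0x11DBC → wrap carry → 0x1DBD
  0x1DBD + 0x2049 = 0x03E06
One's-complement sum = 0x3E06.
Checksum = ~0x3E06 & 0xFFFF = 0xC1F9.

C1F9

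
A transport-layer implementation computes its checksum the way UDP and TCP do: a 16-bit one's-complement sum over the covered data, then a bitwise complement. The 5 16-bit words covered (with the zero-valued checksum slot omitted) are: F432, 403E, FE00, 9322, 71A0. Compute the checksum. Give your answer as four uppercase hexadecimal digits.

One's-complement addition (fold any carry out of bit 15 back into bit 0):
  0xF432 + 0x403E = 0x13470 → wrap carry → 0x3471
  0x3471 + 0xFE00 = 0x13271 → wrap carry → 0x3272
  0x3272 + 0x9322 = 0x0C594
  0xC594 + 0x71A0 = 0x13734 → wrap carry → 0x3735
One's-complement sum = 0x3735.
Checksum = ~0x3735 & 0xFFFF = 0xC8CA.

C8CA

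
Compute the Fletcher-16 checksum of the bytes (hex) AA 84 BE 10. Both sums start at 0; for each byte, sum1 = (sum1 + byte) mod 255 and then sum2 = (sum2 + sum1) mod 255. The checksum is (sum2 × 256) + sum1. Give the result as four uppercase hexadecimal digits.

Running sums (mod 255):
  after byte 0 (AA): sum1=170, sum2=170
  after byte 1 (84): sum1=47, sum2=217
  after byte 2 (BE): sum1=237, sum2=199
  after byte 3 (10): sum1=253, sum2=197
Checksum = sum2·256 + sum1 = 197·256 + 253 = 50685 = 0xC5FD.

C5FD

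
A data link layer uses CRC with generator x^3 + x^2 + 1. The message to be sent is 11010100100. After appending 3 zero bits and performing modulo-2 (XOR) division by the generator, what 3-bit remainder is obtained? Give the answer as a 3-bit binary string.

Append 3 zeros: 11010100100000. Divide by 1101 (XOR where the leading bit is 1):
  pos 0: 1101 XOR 1101 = 0000
  pos 5: 1001 XOR 1101 = 0100
  pos 6: 1000 XOR 1101 = 0101
  pos 7: 1010 XOR 1101 = 0111
  pos 8: 1110 XOR 1101 = 0011
  pos 10: 1100 XOR 1101 = 0001
Remainder (last 3 bits) = 001. This is the CRC / FCS.

001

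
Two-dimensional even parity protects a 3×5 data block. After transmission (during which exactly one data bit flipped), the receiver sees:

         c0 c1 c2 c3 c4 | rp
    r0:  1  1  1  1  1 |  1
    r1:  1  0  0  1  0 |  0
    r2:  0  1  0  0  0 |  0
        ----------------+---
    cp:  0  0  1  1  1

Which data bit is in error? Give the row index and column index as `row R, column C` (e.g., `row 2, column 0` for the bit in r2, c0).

Recompute each row's even parity and compare to rp:
  r0: data parity 1, sent rp 1 → ok
  r1: data parity 0, sent rp 0 → ok
  r2: data parity 1, sent rp 0 → mismatch
Recompute each column's even parity and compare to cp:
  c0: data parity 0, sent cp 0 → ok
  c1: data parity 0, sent cp 0 → ok
  c2: data parity 1, sent cp 1 → ok
  c3: data parity 0, sent cp 1 → mismatch
  c4: data parity 1, sent cp 1 → ok
Exactly one row (r2) and one column (c3) fail → the flipped bit is at their intersection.

row 2, column 3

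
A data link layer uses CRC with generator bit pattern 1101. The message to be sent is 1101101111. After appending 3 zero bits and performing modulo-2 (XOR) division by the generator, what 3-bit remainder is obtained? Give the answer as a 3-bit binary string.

101

Append 3 zeros: 1101101111000. Divide by 1101 (XOR where the leading bit is 1):
  pos 0: 1101 XOR 1101 = 0000
  pos 4: 1011 XOR 1101 = 0110
  pos 5: 1101 XOR 1101 = 0000
  pos 9: 1000 XOR 1101 = 0101
Remainder (last 3 bits) = 101. This is the CRC / FCS.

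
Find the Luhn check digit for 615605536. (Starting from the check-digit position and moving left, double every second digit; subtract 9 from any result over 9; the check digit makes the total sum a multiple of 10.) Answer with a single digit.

Partial digits right→left: 6 3 5 5 0 6 5 1 6
Double every second digit counting from the check-digit position (so the 1st, 3rd, 5th, ... of the partial from the right).
  doubled (with −9 where >9): 3 1 0 1 3 → sum 8
  kept as-is: 3 5 6 1 → sum 15
Total = 8 + 15 = 23.
Check digit = (10 − (23 mod 10)) mod 10 = 7.

7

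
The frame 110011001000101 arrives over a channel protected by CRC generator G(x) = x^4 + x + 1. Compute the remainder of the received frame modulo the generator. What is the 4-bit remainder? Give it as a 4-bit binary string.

0000

Modulo-2 division of 110011001000101 by 10011:
  pos 0: 11001 XOR 10011 = 01010
  pos 1: 10101 XOR 10011 = 00110
  pos 3: 11000 XOR 10011 = 01011
  pos 4: 10111 XOR 10011 = 00100
  pos 6: 10000 XOR 10011 = 00011
  pos 9: 11010 XOR 10011 = 01001
  pos 10: 10011 XOR 10011 = 00000
Remainder = 0000 (zero — the frame passes the CRC check).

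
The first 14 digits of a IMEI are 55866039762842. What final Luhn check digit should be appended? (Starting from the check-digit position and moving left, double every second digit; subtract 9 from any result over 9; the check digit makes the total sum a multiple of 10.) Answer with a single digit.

8

Partial digits right→left: 2 4 8 2 6 7 9 3 0 6 6 8 5 5
Double every second digit counting from the check-digit position (so the 1st, 3rd, 5th, ... of the partial from the right).
  doubled (with −9 where >9): 4 7 3 9 0 3 1 → sum 27
  kept as-is: 4 2 7 3 6 8 5 → sum 35
Total = 27 + 35 = 62.
Check digit = (10 − (62 mod 10)) mod 10 = 8.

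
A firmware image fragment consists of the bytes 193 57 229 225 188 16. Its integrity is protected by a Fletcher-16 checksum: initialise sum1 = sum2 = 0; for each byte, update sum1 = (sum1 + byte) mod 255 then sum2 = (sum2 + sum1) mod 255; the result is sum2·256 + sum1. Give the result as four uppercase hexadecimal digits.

6F8F

Running sums (mod 255):
  after byte 0 (193): sum1=193, sum2=193
  after byte 1 (57): sum1=250, sum2=188
  after byte 2 (229): sum1=224, sum2=157
  after byte 3 (225): sum1=194, sum2=96
  after byte 4 (188): sum1=127, sum2=223
  after byte 5 (16): sum1=143, sum2=111
Checksum = sum2·256 + sum1 = 111·256 + 143 = 28559 = 0x6F8F.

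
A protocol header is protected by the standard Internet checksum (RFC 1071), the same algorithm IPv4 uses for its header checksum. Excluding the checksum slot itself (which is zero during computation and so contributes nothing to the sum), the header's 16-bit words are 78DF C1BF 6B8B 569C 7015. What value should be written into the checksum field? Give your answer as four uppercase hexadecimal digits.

9323

One's-complement addition (fold any carry out of bit 15 back into bit 0):
  0x78DF + 0xC1BF = 0x13A9E → wrap carry → 0x3A9F
  0x3A9F + 0x6B8B = 0x0A62A
  0xA62A + 0x569C = 0x0FCC6
  0xFCC6 + 0x7015 = 0x16CDB → wrap carry → 0x6CDC
One's-complement sum = 0x6CDC.
Checksum = ~0x6CDC & 0xFFFF = 0x9323.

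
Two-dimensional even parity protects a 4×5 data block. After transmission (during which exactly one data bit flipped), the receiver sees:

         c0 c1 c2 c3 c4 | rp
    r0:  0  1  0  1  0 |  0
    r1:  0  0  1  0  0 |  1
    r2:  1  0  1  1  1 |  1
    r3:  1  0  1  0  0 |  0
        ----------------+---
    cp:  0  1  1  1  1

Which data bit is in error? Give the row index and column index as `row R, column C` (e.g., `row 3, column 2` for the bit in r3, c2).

Recompute each row's even parity and compare to rp:
  r0: data parity 0, sent rp 0 → ok
  r1: data parity 1, sent rp 1 → ok
  r2: data parity 0, sent rp 1 → mismatch
  r3: data parity 0, sent rp 0 → ok
Recompute each column's even parity and compare to cp:
  c0: data parity 0, sent cp 0 → ok
  c1: data parity 1, sent cp 1 → ok
  c2: data parity 1, sent cp 1 → ok
  c3: data parity 0, sent cp 1 → mismatch
  c4: data parity 1, sent cp 1 → ok
Exactly one row (r2) and one column (c3) fail → the flipped bit is at their intersection.

row 2, column 3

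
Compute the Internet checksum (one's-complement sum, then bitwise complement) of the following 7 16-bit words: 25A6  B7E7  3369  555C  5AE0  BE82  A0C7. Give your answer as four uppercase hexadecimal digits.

One's-complement addition (fold any carry out of bit 15 back into bit 0):
  0x25A6 + 0xB7E7 = 0x0DD8D
  0xDD8D + 0x3369 = 0x110F6 → wrap carry → 0x10F7
  0x10F7 + 0x555C = 0x06653
  0x6653 + 0x5AE0 = 0x0C133
  0xC133 + 0xBE82 = 0x17FB5 → wrap carry → 0x7FB6
  0x7FB6 + 0xA0C7 = 0x1207D → wrap carry → 0x207E
One's-complement sum = 0x207E.
Checksum = ~0x207E & 0xFFFF = 0xDF81.

DF81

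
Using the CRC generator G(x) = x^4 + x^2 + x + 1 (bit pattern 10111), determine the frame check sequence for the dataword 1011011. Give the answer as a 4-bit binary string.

0010

Append 4 zeros: 10110110000. Divide by 10111 (XOR where the leading bit is 1):
  pos 0: 10110 XOR 10111 = 00001
  pos 4: 11100 XOR 10111 = 01011
  pos 5: 10110 XOR 10111 = 00001
Remainder (last 4 bits) = 0010. This is the CRC / FCS.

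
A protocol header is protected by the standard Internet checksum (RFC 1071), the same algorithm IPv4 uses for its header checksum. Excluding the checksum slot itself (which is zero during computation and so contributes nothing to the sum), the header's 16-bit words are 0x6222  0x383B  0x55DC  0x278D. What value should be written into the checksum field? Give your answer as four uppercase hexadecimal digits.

One's-complement addition (fold any carry out of bit 15 back into bit 0):
  0x6222 + 0x383B = 0x09A5D
  0x9A5D + 0x55DC = 0x0F039
  0xF039 + 0x278D = 0x117C6 → wrap carry → 0x17C7
One's-complement sum = 0x17C7.
Checksum = ~0x17C7 & 0xFFFF = 0xE838.

E838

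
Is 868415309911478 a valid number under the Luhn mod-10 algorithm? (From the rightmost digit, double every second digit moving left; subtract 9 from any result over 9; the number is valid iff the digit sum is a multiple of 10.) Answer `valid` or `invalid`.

valid

From the right, keep odd positions and double even positions (subtract 9 from any doubled value over 9):
  doubled (positions 2,4,...): 5 2 9 0 1 8 3 → sum 28
  kept (positions 1,3,...): 8 4 1 9 3 1 8 8 → sum 42
Total = 70.
70 mod 10 = 0, so the number is valid.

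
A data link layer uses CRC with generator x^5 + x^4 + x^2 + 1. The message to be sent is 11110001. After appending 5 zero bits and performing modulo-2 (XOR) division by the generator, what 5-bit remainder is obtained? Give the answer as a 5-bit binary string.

11001

Append 5 zeros: 1111000100000. Divide by 110101 (XOR where the leading bit is 1):
  pos 0: 111100 XOR 110101 = 001001
  pos 2: 100101 XOR 110101 = 010000
  pos 3: 100000 XOR 110101 = 010101
  pos 4: 101010 XOR 110101 = 011111
  pos 5: 111110 XOR 110101 = 001011
  pos 7: 101100 XOR 110101 = 011001
Remainder (last 5 bits) = 11001. This is the CRC / FCS.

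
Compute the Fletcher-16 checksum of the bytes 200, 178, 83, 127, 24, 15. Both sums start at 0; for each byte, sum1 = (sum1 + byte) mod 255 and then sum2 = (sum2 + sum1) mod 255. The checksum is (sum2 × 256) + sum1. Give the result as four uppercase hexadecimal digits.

3D75

Running sums (mod 255):
  after byte 0 (200): sum1=200, sum2=200
  after byte 1 (178): sum1=123, sum2=68
  after byte 2 (83): sum1=206, sum2=19
  after byte 3 (127): sum1=78, sum2=97
  after byte 4 (24): sum1=102, sum2=199
  after byte 5 (15): sum1=117, sum2=61
Checksum = sum2·256 + sum1 = 61·256 + 117 = 15733 = 0x3D75.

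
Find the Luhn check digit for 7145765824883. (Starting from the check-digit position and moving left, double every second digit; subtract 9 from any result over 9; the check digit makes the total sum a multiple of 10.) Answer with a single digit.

2

Partial digits right→left: 3 8 8 4 2 8 5 6 7 5 4 1 7
Double every second digit counting from the check-digit position (so the 1st, 3rd, 5th, ... of the partial from the right).
  doubled (with −9 where >9): 6 7 4 1 5 8 5 → sum 36
  kept as-is: 8 4 8 6 5 1 → sum 32
Total = 36 + 32 = 68.
Check digit = (10 − (68 mod 10)) mod 10 = 2.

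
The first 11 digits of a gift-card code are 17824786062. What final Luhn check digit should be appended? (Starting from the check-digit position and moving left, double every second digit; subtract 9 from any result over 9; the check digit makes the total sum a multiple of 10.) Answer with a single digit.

4

Partial digits right→left: 2 6 0 6 8 7 4 2 8 7 1
Double every second digit counting from the check-digit position (so the 1st, 3rd, 5th, ... of the partial from the right).
  doubled (with −9 where >9): 4 0 7 8 7 2 → sum 28
  kept as-is: 6 6 7 2 7 → sum 28
Total = 28 + 28 = 56.
Check digit = (10 − (56 mod 10)) mod 10 = 4.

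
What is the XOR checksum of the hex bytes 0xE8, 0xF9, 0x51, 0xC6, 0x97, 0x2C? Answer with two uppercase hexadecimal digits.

XOR the bytes together:
  start with 0xE8
  0xE8 ⊕ 0xF9 = 0x11
  0x11 ⊕ 0x51 = 0x40
  0x40 ⊕ 0xC6 = 0x86
  0x86 ⊕ 0x97 = 0x11
  0x11 ⊕ 0x2C = 0x3D

3D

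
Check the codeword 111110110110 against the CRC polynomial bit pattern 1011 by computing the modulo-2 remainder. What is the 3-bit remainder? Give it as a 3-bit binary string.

101

Modulo-2 division of 111110110110 by 1011:
  pos 0: 1111 XOR 1011 = 0100
  pos 1: 1001 XOR 1011 = 0010
  pos 3: 1001 XOR 1011 = 0010
  pos 5: 1010 XOR 1011 = 0001
  pos 8: 1110 XOR 1011 = 0101
Remainder = 101 (nonzero — an error is detected).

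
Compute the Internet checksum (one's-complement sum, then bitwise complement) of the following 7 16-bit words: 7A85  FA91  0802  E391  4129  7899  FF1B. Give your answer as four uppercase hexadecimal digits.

One's-complement addition (fold any carry out of bit 15 back into bit 0):
  0x7A85 + 0xFA91 = 0x17516 → wrap carry → 0x7517
  0x7517 + 0x0802 = 0x07D19
  0x7D19 + 0xE391 = 0x160AA → wrap carry → 0x60AB
  0x60AB + 0x4129 = 0x0A1D4
  0xA1D4 + 0x7899 = 0x11A6D → wrap carry → 0x1A6E
  0x1A6E + 0xFF1B = 0x11989 → wrap carry → 0x198A
One's-complement sum = 0x198A.
Checksum = ~0x198A & 0xFFFF = 0xE675.

E675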